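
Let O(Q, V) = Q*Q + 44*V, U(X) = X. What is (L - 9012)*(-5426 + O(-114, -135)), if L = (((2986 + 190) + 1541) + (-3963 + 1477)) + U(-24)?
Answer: -11092150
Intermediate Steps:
O(Q, V) = Q² + 44*V
L = 2207 (L = (((2986 + 190) + 1541) + (-3963 + 1477)) - 24 = ((3176 + 1541) - 2486) - 24 = (4717 - 2486) - 24 = 2231 - 24 = 2207)
(L - 9012)*(-5426 + O(-114, -135)) = (2207 - 9012)*(-5426 + ((-114)² + 44*(-135))) = -6805*(-5426 + (12996 - 5940)) = -6805*(-5426 + 7056) = -6805*1630 = -11092150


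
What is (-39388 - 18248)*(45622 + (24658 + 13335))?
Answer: -4819234140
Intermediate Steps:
(-39388 - 18248)*(45622 + (24658 + 13335)) = -57636*(45622 + 37993) = -57636*83615 = -4819234140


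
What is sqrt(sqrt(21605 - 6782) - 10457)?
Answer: sqrt(-10457 + 9*sqrt(183)) ≈ 101.66*I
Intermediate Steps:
sqrt(sqrt(21605 - 6782) - 10457) = sqrt(sqrt(14823) - 10457) = sqrt(9*sqrt(183) - 10457) = sqrt(-10457 + 9*sqrt(183))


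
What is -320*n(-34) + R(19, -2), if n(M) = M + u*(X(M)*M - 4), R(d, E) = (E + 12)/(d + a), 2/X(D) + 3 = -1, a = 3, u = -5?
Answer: 348485/11 ≈ 31680.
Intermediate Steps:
X(D) = -½ (X(D) = 2/(-3 - 1) = 2/(-4) = 2*(-¼) = -½)
R(d, E) = (12 + E)/(3 + d) (R(d, E) = (E + 12)/(d + 3) = (12 + E)/(3 + d))
n(M) = 20 + 7*M/2 (n(M) = M - 5*(-M/2 - 4) = M - 5*(-4 - M/2) = M + (20 + 5*M/2) = 20 + 7*M/2)
-320*n(-34) + R(19, -2) = -320*(20 + (7/2)*(-34)) + (12 - 2)/(3 + 19) = -320*(20 - 119) + 10/22 = -320*(-99) + (1/22)*10 = 31680 + 5/11 = 348485/11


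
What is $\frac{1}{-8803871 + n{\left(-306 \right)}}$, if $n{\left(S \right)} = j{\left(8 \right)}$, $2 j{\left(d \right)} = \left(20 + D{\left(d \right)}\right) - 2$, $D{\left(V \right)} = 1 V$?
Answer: $- \frac{1}{8803858} \approx -1.1359 \cdot 10^{-7}$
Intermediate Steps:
$D{\left(V \right)} = V$
$j{\left(d \right)} = 9 + \frac{d}{2}$ ($j{\left(d \right)} = \frac{\left(20 + d\right) - 2}{2} = \frac{18 + d}{2} = 9 + \frac{d}{2}$)
$n{\left(S \right)} = 13$ ($n{\left(S \right)} = 9 + \frac{1}{2} \cdot 8 = 9 + 4 = 13$)
$\frac{1}{-8803871 + n{\left(-306 \right)}} = \frac{1}{-8803871 + 13} = \frac{1}{-8803858} = - \frac{1}{8803858}$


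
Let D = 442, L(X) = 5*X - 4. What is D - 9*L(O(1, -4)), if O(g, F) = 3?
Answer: 343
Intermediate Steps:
L(X) = -4 + 5*X
D - 9*L(O(1, -4)) = 442 - 9*(-4 + 5*3) = 442 - 9*(-4 + 15) = 442 - 9*11 = 442 - 99 = 343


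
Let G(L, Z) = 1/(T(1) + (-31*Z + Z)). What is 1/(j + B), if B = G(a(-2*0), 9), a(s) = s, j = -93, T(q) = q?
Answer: -269/25018 ≈ -0.010752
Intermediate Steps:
G(L, Z) = 1/(1 - 30*Z) (G(L, Z) = 1/(1 + (-31*Z + Z)) = 1/(1 - 30*Z))
B = -1/269 (B = -1/(-1 + 30*9) = -1/(-1 + 270) = -1/269 ≈ -0.0037175)
1/(j + B) = 1/(-93 - 1/269) = 1/(-25018/269) = -269/25018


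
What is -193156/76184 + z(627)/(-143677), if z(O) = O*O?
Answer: -14425553587/2736472142 ≈ -5.2716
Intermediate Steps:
z(O) = O²
-193156/76184 + z(627)/(-143677) = -193156/76184 + 627²/(-143677) = -193156*1/76184 + 393129*(-1/143677) = -48289/19046 - 393129/143677 = -14425553587/2736472142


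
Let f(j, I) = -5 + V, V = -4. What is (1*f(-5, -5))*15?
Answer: -135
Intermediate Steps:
f(j, I) = -9 (f(j, I) = -5 - 4 = -9)
(1*f(-5, -5))*15 = (1*(-9))*15 = -9*15 = -135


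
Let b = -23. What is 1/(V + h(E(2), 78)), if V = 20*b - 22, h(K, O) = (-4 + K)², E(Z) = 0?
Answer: -1/466 ≈ -0.0021459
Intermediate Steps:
V = -482 (V = 20*(-23) - 22 = -460 - 22 = -482)
1/(V + h(E(2), 78)) = 1/(-482 + (-4 + 0)²) = 1/(-482 + (-4)²) = 1/(-482 + 16) = 1/(-466) = -1/466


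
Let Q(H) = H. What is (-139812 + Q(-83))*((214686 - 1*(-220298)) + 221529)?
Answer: -91842886135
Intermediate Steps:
(-139812 + Q(-83))*((214686 - 1*(-220298)) + 221529) = (-139812 - 83)*((214686 - 1*(-220298)) + 221529) = -139895*((214686 + 220298) + 221529) = -139895*(434984 + 221529) = -139895*656513 = -91842886135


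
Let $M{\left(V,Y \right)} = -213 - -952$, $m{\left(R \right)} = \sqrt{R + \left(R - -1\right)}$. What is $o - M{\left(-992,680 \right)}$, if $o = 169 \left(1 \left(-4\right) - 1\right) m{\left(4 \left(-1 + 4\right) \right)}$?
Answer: $-4964$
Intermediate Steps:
$m{\left(R \right)} = \sqrt{1 + 2 R}$ ($m{\left(R \right)} = \sqrt{R + \left(R + 1\right)} = \sqrt{R + \left(1 + R\right)} = \sqrt{1 + 2 R}$)
$M{\left(V,Y \right)} = 739$ ($M{\left(V,Y \right)} = -213 + 952 = 739$)
$o = -4225$ ($o = 169 \left(1 \left(-4\right) - 1\right) \sqrt{1 + 2 \cdot 4 \left(-1 + 4\right)} = 169 \left(-4 - 1\right) \sqrt{1 + 2 \cdot 4 \cdot 3} = 169 \left(-5\right) \sqrt{1 + 2 \cdot 12} = - 845 \sqrt{1 + 24} = - 845 \sqrt{25} = \left(-845\right) 5 = -4225$)
$o - M{\left(-992,680 \right)} = -4225 - 739 = -4964$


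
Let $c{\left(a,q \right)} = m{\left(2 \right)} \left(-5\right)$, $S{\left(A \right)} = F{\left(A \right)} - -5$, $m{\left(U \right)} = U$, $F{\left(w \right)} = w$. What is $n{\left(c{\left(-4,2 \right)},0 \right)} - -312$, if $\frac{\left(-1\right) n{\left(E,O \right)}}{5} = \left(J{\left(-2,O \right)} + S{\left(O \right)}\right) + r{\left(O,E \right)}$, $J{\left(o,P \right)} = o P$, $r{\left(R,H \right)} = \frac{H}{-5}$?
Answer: $277$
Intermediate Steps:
$S{\left(A \right)} = 5 + A$ ($S{\left(A \right)} = A - -5 = A + 5 = 5 + A$)
$r{\left(R,H \right)} = - \frac{H}{5}$ ($r{\left(R,H \right)} = H \left(- \frac{1}{5}\right) = - \frac{H}{5}$)
$J{\left(o,P \right)} = P o$
$c{\left(a,q \right)} = -10$ ($c{\left(a,q \right)} = 2 \left(-5\right) = -10$)
$n{\left(E,O \right)} = -25 + E + 5 O$ ($n{\left(E,O \right)} = - 5 \left(\left(O \left(-2\right) + \left(5 + O\right)\right) - \frac{E}{5}\right) = - 5 \left(\left(- 2 O + \left(5 + O\right)\right) - \frac{E}{5}\right) = - 5 \left(\left(5 - O\right) - \frac{E}{5}\right) = - 5 \left(5 - O - \frac{E}{5}\right) = -25 + E + 5 O$)
$n{\left(c{\left(-4,2 \right)},0 \right)} - -312 = \left(-25 - 10 + 5 \cdot 0\right) - -312 = \left(-25 - 10 + 0\right) + 312 = -35 + 312 = 277$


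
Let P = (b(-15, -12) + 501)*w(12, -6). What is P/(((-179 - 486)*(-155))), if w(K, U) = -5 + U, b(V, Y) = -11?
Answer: -154/2945 ≈ -0.052292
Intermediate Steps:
P = -5390 (P = (-11 + 501)*(-5 - 6) = 490*(-11) = -5390)
P/(((-179 - 486)*(-155))) = -5390*(-1/(155*(-179 - 486))) = -5390/((-665*(-155))) = -5390/103075 = -5390*1/103075 = -154/2945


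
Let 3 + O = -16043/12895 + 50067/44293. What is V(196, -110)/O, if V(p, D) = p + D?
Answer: -49119608210/1778453339 ≈ -27.619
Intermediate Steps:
O = -1778453339/571158235 (O = -3 + (-16043/12895 + 50067/44293) = -3 - 64978634/571158235 = -1778453339/571158235 ≈ -3.1138)
V(p, D) = D + p
V(196, -110)/O = (-110 + 196)/(-1778453339/571158235) = 86*(-571158235/1778453339) = -49119608210/1778453339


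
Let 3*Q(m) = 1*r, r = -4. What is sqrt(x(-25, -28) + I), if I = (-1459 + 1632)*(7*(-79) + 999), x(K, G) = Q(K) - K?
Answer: sqrt(694635)/3 ≈ 277.82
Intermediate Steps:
Q(m) = -4/3 (Q(m) = (1*(-4))/3 = (1/3)*(-4) = -4/3)
x(K, G) = -4/3 - K
I = 77158 (I = 173*(-553 + 999) = 173*446 = 77158)
sqrt(x(-25, -28) + I) = sqrt((-4/3 - 1*(-25)) + 77158) = sqrt((-4/3 + 25) + 77158) = sqrt(71/3 + 77158) = sqrt(231545/3) = sqrt(694635)/3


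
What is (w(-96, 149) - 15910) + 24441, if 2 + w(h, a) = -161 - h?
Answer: 8464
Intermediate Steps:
w(h, a) = -163 - h (w(h, a) = -2 + (-161 - h) = -163 - h)
(w(-96, 149) - 15910) + 24441 = ((-163 - 1*(-96)) - 15910) + 24441 = ((-163 + 96) - 15910) + 24441 = (-67 - 15910) + 24441 = -15977 + 24441 = 8464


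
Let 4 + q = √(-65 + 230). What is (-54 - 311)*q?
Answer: 1460 - 365*√165 ≈ -3228.5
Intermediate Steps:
q = -4 + √165 (q = -4 + √(-65 + 230) = -4 + √165 ≈ 8.8452)
(-54 - 311)*q = (-54 - 311)*(-4 + √165) = -365*(-4 + √165) = 1460 - 365*√165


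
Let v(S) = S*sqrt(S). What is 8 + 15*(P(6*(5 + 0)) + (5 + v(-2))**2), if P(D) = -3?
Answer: 218 - 300*I*sqrt(2) ≈ 218.0 - 424.26*I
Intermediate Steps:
v(S) = S**(3/2)
8 + 15*(P(6*(5 + 0)) + (5 + v(-2))**2) = 8 + 15*(-3 + (5 + (-2)**(3/2))**2) = 8 + 15*(-3 + (5 - 2*I*sqrt(2))**2) = 8 + (-45 + 15*(5 - 2*I*sqrt(2))**2) = -37 + 15*(5 - 2*I*sqrt(2))**2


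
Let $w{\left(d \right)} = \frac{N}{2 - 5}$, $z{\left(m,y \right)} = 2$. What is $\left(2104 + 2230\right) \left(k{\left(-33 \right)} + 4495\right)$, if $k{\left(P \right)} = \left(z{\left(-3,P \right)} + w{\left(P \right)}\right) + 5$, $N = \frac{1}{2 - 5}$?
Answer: $\frac{175609346}{9} \approx 1.9512 \cdot 10^{7}$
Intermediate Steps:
$N = - \frac{1}{3}$ ($N = \frac{1}{-3} = - \frac{1}{3} \approx -0.33333$)
$w{\left(d \right)} = \frac{1}{9}$ ($w{\left(d \right)} = - \frac{1}{3 \left(2 - 5\right)} = - \frac{1}{3 \left(-3\right)} = \left(- \frac{1}{3}\right) \left(- \frac{1}{3}\right) = \frac{1}{9}$)
$k{\left(P \right)} = \frac{64}{9}$ ($k{\left(P \right)} = \left(2 + \frac{1}{9}\right) + 5 = \frac{19}{9} + 5 = \frac{64}{9}$)
$\left(2104 + 2230\right) \left(k{\left(-33 \right)} + 4495\right) = \left(2104 + 2230\right) \left(\frac{64}{9} + 4495\right) = 4334 \cdot \frac{40519}{9} = \frac{175609346}{9}$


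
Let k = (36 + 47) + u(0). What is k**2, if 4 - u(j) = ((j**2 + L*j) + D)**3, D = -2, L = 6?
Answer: 9025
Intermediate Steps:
u(j) = 4 - (-2 + j**2 + 6*j)**3 (u(j) = 4 - ((j**2 + 6*j) - 2)**3 = 4 - (-2 + j**2 + 6*j)**3)
k = 95 (k = (36 + 47) + (4 - (-2 + 0**2 + 6*0)**3) = 83 + (4 - (-2 + 0 + 0)**3) = 83 + (4 - 1*(-2)**3) = 83 + (4 - 1*(-8)) = 83 + (4 + 8) = 83 + 12 = 95)
k**2 = 95**2 = 9025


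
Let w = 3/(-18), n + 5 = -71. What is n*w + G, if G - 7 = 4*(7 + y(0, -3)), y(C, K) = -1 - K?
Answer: 167/3 ≈ 55.667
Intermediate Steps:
n = -76 (n = -5 - 71 = -76)
w = -⅙ (w = 3*(-1/18) = -⅙ ≈ -0.16667)
G = 43 (G = 7 + 4*(7 + (-1 - 1*(-3))) = 7 + 4*(7 + (-1 + 3)) = 7 + 4*(7 + 2) = 7 + 4*9 = 7 + 36 = 43)
n*w + G = -76*(-⅙) + 43 = 38/3 + 43 = 167/3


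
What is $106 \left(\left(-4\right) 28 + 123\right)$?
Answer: $1166$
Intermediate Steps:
$106 \left(\left(-4\right) 28 + 123\right) = 106 \left(-112 + 123\right) = 106 \cdot 11 = 1166$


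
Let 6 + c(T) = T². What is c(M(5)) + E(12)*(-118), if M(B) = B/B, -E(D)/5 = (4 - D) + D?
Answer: 2355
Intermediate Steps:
E(D) = -20 (E(D) = -5*((4 - D) + D) = -5*4 = -20)
M(B) = 1
c(T) = -6 + T²
c(M(5)) + E(12)*(-118) = (-6 + 1²) - 20*(-118) = (-6 + 1) + 2360 = -5 + 2360 = 2355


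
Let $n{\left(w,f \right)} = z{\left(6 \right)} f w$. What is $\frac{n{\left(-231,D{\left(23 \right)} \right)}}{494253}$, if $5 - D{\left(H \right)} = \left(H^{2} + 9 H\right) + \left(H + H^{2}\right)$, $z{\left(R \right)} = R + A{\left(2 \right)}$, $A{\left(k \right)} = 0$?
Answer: $\frac{197582}{54917} \approx 3.5978$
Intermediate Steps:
$z{\left(R \right)} = R$ ($z{\left(R \right)} = R + 0 = R$)
$D{\left(H \right)} = 5 - 10 H - 2 H^{2}$ ($D{\left(H \right)} = 5 - \left(\left(H^{2} + 9 H\right) + \left(H + H^{2}\right)\right) = 5 - \left(2 H^{2} + 10 H\right) = 5 - 10 H - 2 H^{2}$)
$n{\left(w,f \right)} = 6 f w$
$\frac{n{\left(-231,D{\left(23 \right)} \right)}}{494253} = \frac{6 \left(5 - 230 - 2 \cdot 23^{2}\right) \left(-231\right)}{494253} = 6 \left(5 - 230 - 1058\right) \left(-231\right) \frac{1}{494253} = 6 \left(-1283\right) \left(-231\right) \frac{1}{494253} = 1778238 \cdot \frac{1}{494253} = \frac{197582}{54917}$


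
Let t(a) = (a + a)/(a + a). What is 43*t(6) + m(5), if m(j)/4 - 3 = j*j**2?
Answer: 555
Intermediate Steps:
t(a) = 1 (t(a) = (2*a)/((2*a)) = (2*a)*(1/(2*a)) = 1)
m(j) = 12 + 4*j**3 (m(j) = 12 + 4*(j*j**2) = 12 + 4*j**3)
43*t(6) + m(5) = 43*1 + (12 + 4*5**3) = 43 + (12 + 4*125) = 43 + (12 + 500) = 43 + 512 = 555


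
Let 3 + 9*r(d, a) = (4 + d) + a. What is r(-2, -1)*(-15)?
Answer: 10/3 ≈ 3.3333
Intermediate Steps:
r(d, a) = ⅑ + a/9 + d/9 (r(d, a) = -⅓ + ((4 + d) + a)/9 = -⅓ + (4 + a + d)/9 = -⅓ + (4/9 + a/9 + d/9) = ⅑ + a/9 + d/9)
r(-2, -1)*(-15) = (⅑ + (⅑)*(-1) + (⅑)*(-2))*(-15) = (⅑ - ⅑ - 2/9)*(-15) = -2/9*(-15) = 10/3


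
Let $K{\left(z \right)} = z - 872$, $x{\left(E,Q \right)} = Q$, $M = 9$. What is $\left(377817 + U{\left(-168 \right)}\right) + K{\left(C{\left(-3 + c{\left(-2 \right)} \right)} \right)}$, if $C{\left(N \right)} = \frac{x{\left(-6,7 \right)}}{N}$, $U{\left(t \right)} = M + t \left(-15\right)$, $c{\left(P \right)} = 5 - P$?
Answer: $\frac{1517903}{4} \approx 3.7948 \cdot 10^{5}$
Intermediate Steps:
$U{\left(t \right)} = 9 - 15 t$ ($U{\left(t \right)} = 9 + t \left(-15\right) = 9 - 15 t$)
$C{\left(N \right)} = \frac{7}{N}$
$K{\left(z \right)} = -872 + z$
$\left(377817 + U{\left(-168 \right)}\right) + K{\left(C{\left(-3 + c{\left(-2 \right)} \right)} \right)} = \left(377817 + \left(9 - -2520\right)\right) - \left(872 - \frac{7}{-3 + \left(5 - -2\right)}\right) = \left(377817 + \left(9 + 2520\right)\right) - \left(872 - \frac{7}{-3 + \left(5 + 2\right)}\right) = \left(377817 + 2529\right) - \left(872 - \frac{7}{-3 + 7}\right) = 380346 - \left(872 - \frac{7}{4}\right) = 380346 + \left(-872 + 7 \cdot \frac{1}{4}\right) = 380346 + \left(-872 + \frac{7}{4}\right) = 380346 - \frac{3481}{4} = \frac{1517903}{4}$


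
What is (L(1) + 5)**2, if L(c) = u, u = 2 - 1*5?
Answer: 4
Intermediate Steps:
u = -3 (u = 2 - 5 = -3)
L(c) = -3
(L(1) + 5)**2 = (-3 + 5)**2 = 2**2 = 4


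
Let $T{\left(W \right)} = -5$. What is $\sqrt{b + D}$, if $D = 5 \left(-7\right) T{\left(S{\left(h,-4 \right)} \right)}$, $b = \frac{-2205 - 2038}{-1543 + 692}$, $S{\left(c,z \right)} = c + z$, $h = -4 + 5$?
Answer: $\frac{4 \sqrt{8146623}}{851} \approx 13.416$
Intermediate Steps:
$h = 1$
$b = \frac{4243}{851}$ ($b = - \frac{4243}{-851} = \left(-4243\right) \left(- \frac{1}{851}\right) = \frac{4243}{851} \approx 4.9859$)
$D = 175$ ($D = 5 \left(-7\right) \left(-5\right) = \left(-35\right) \left(-5\right) = 175$)
$\sqrt{b + D} = \sqrt{\frac{4243}{851} + 175} = \sqrt{\frac{153168}{851}} = \frac{4 \sqrt{8146623}}{851}$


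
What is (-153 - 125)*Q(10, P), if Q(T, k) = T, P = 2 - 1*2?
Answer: -2780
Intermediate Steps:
P = 0 (P = 2 - 2 = 0)
(-153 - 125)*Q(10, P) = (-153 - 125)*10 = -278*10 = -2780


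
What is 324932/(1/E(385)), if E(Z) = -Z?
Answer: -125098820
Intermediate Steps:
324932/(1/E(385)) = 324932/(1/(-1*385)) = 324932/(1/(-385)) = 324932/(-1/385) = 324932*(-385) = -125098820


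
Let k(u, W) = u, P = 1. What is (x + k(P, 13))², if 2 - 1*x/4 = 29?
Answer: 11449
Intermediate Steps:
x = -108 (x = 8 - 4*29 = 8 - 116 = -108)
(x + k(P, 13))² = (-108 + 1)² = (-107)² = 11449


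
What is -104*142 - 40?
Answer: -14808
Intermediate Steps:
-104*142 - 40 = -14768 - 40 = -14808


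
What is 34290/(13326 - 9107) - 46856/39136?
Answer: 143035997/20639348 ≈ 6.9303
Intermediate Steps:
34290/(13326 - 9107) - 46856/39136 = 34290/4219 - 46856*1/39136 = 34290*(1/4219) - 5857/4892 = 34290/4219 - 5857/4892 = 143035997/20639348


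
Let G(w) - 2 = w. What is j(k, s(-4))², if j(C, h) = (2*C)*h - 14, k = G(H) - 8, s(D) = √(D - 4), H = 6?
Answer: 196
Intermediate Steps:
s(D) = √(-4 + D)
G(w) = 2 + w
k = 0 (k = (2 + 6) - 8 = 8 - 8 = 0)
j(C, h) = -14 + 2*C*h (j(C, h) = 2*C*h - 14 = -14 + 2*C*h)
j(k, s(-4))² = (-14 + 2*0*√(-4 - 4))² = (-14 + 2*0*√(-8))² = (-14 + 2*0*(2*I*√2))² = (-14 + 0)² = (-14)² = 196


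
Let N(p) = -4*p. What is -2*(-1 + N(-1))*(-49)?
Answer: 294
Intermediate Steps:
-2*(-1 + N(-1))*(-49) = -2*(-1 - 4*(-1))*(-49) = -2*(-1 + 4)*(-49) = -2*3*(-49) = -6*(-49) = 294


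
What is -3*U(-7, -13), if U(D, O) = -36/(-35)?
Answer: -108/35 ≈ -3.0857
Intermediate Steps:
U(D, O) = 36/35 (U(D, O) = -36*(-1/35) = 36/35)
-3*U(-7, -13) = -3*36/35 = -108/35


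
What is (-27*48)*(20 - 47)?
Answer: 34992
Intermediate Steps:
(-27*48)*(20 - 47) = -1296*(-27) = 34992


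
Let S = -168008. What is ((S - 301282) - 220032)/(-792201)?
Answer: 229774/264067 ≈ 0.87014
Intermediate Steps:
((S - 301282) - 220032)/(-792201) = ((-168008 - 301282) - 220032)/(-792201) = (-469290 - 220032)*(-1/792201) = -689322*(-1/792201) = 229774/264067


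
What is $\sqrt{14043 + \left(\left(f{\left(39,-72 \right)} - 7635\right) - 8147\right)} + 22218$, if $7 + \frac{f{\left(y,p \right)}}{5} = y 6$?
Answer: $22218 + 2 i \sqrt{151} \approx 22218.0 + 24.576 i$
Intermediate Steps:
$f{\left(y,p \right)} = -35 + 30 y$ ($f{\left(y,p \right)} = -35 + 5 y 6 = -35 + 5 \cdot 6 y = -35 + 30 y$)
$\sqrt{14043 + \left(\left(f{\left(39,-72 \right)} - 7635\right) - 8147\right)} + 22218 = \sqrt{14043 + \left(\left(\left(-35 + 30 \cdot 39\right) - 7635\right) - 8147\right)} + 22218 = \sqrt{14043 + \left(\left(\left(-35 + 1170\right) - 7635\right) - 8147\right)} + 22218 = \sqrt{14043 + \left(\left(1135 - 7635\right) - 8147\right)} + 22218 = \sqrt{14043 - 14647} + 22218 = \sqrt{-604} + 22218 = 2 i \sqrt{151} + 22218 = 22218 + 2 i \sqrt{151}$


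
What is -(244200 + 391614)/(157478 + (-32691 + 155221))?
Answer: -35323/15556 ≈ -2.2707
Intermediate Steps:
-(244200 + 391614)/(157478 + (-32691 + 155221)) = -635814/(157478 + 122530) = -635814/280008 = -1*35323/15556 = -35323/15556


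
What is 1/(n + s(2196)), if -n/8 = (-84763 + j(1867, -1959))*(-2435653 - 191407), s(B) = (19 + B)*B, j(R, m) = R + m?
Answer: -1/1783348546260 ≈ -5.6074e-13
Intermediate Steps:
s(B) = B*(19 + B)
n = -1783353410400 (n = -8*(-84763 + (1867 - 1959))*(-2435653 - 191407) = -8*(-84763 - 92)*(-2627060) = -(-678840)*(-2627060) = -8*222919176300 = -1783353410400)
1/(n + s(2196)) = 1/(-1783353410400 + 2196*(19 + 2196)) = 1/(-1783353410400 + 2196*2215) = 1/(-1783353410400 + 4864140) = 1/(-1783348546260) = -1/1783348546260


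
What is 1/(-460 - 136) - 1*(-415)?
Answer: 247339/596 ≈ 415.00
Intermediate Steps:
1/(-460 - 136) - 1*(-415) = 1/(-596) + 415 = -1/596 + 415 = 247339/596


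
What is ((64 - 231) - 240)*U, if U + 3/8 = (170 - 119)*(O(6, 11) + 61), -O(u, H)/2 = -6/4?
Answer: -10626363/8 ≈ -1.3283e+6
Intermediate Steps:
O(u, H) = 3 (O(u, H) = -(-12)/4 = -2*(-3/2) = 3)
U = 26109/8 (U = -3/8 + (170 - 119)*(3 + 61) = -3/8 + 51*64 = -3/8 + 3264 = 26109/8 ≈ 3263.6)
((64 - 231) - 240)*U = ((64 - 231) - 240)*(26109/8) = (-167 - 240)*(26109/8) = -407*26109/8 = -10626363/8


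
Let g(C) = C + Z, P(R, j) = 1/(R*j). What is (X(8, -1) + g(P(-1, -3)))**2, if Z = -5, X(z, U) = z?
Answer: 100/9 ≈ 11.111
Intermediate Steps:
P(R, j) = 1/(R*j)
g(C) = -5 + C (g(C) = C - 5 = -5 + C)
(X(8, -1) + g(P(-1, -3)))**2 = (8 + (-5 + 1/(-1*(-3))))**2 = (8 + (-5 - 1*(-1/3)))**2 = (8 + (-5 + 1/3))**2 = (8 - 14/3)**2 = (10/3)**2 = 100/9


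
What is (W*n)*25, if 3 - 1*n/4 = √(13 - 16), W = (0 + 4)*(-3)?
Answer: -3600 + 1200*I*√3 ≈ -3600.0 + 2078.5*I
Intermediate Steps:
W = -12 (W = 4*(-3) = -12)
n = 12 - 4*I*√3 (n = 12 - 4*√(13 - 16) = 12 - 4*I*√3 ≈ 12.0 - 6.9282*I)
(W*n)*25 = -12*(12 - 4*I*√3)*25 = (-144 + 48*I*√3)*25 = -3600 + 1200*I*√3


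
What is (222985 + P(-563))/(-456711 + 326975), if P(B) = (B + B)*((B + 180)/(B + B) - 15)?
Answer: -59873/32434 ≈ -1.8460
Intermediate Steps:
P(B) = 2*B*(-15 + (180 + B)/(2*B)) (P(B) = (2*B)*((180 + B)/((2*B)) - 15) = (2*B)*((180 + B)*(1/(2*B)) - 15) = (2*B)*((180 + B)/(2*B) - 15) = (2*B)*(-15 + (180 + B)/(2*B)) = 2*B*(-15 + (180 + B)/(2*B)))
(222985 + P(-563))/(-456711 + 326975) = (222985 + (180 - 29*(-563)))/(-456711 + 326975) = (222985 + (180 + 16327))/(-129736) = (222985 + 16507)*(-1/129736) = 239492*(-1/129736) = -59873/32434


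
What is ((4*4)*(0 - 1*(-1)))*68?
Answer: 1088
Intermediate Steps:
((4*4)*(0 - 1*(-1)))*68 = (16*(0 + 1))*68 = (16*1)*68 = 16*68 = 1088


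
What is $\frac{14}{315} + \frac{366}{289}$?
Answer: $\frac{17048}{13005} \approx 1.3109$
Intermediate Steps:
$\frac{14}{315} + \frac{366}{289} = 14 \cdot \frac{1}{315} + 366 \cdot \frac{1}{289} = \frac{2}{45} + \frac{366}{289} = \frac{17048}{13005}$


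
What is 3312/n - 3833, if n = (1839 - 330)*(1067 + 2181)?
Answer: -391383728/102109 ≈ -3833.0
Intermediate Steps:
n = 4901232 (n = 1509*3248 = 4901232)
3312/n - 3833 = 3312/4901232 - 3833 = 3312*(1/4901232) - 3833 = 69/102109 - 3833 = -391383728/102109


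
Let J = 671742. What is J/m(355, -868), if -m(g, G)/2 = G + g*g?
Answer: -111957/41719 ≈ -2.6836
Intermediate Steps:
m(g, G) = -2*G - 2*g² (m(g, G) = -2*(G + g*g) = -2*(G + g²) = -2*G - 2*g²)
J/m(355, -868) = 671742/(-2*(-868) - 2*355²) = 671742/(1736 - 2*126025) = 671742/(1736 - 252050) = 671742/(-250314) = 671742*(-1/250314) = -111957/41719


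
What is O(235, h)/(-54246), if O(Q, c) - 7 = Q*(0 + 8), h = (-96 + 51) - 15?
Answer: -629/18082 ≈ -0.034786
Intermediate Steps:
h = -60 (h = -45 - 15 = -60)
O(Q, c) = 7 + 8*Q (O(Q, c) = 7 + Q*(0 + 8) = 7 + Q*8 = 7 + 8*Q)
O(235, h)/(-54246) = (7 + 8*235)/(-54246) = (7 + 1880)*(-1/54246) = 1887*(-1/54246) = -629/18082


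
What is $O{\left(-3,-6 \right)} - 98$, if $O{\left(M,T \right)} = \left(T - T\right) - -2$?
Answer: $-96$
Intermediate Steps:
$O{\left(M,T \right)} = 2$ ($O{\left(M,T \right)} = 0 + 2 = 2$)
$O{\left(-3,-6 \right)} - 98 = 2 - 98 = -96$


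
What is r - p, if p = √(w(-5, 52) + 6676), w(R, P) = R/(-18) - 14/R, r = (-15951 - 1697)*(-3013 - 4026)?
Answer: 124224272 - √6011170/30 ≈ 1.2422e+8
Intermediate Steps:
r = 124224272 (r = -17648*(-7039) = 124224272)
w(R, P) = -14/R - R/18 (w(R, P) = R*(-1/18) - 14/R = -R/18 - 14/R = -14/R - R/18)
p = √6011170/30 (p = √((-14/(-5) - 1/18*(-5)) + 6676) = √((-14*(-⅕) + 5/18) + 6676) = √((14/5 + 5/18) + 6676) = √(277/90 + 6676) = √(601117/90) = √6011170/30 ≈ 81.726)
r - p = 124224272 - √6011170/30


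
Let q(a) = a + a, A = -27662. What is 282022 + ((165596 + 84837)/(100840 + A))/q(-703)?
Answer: 29016754867463/102888268 ≈ 2.8202e+5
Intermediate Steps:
q(a) = 2*a
282022 + ((165596 + 84837)/(100840 + A))/q(-703) = 282022 + ((165596 + 84837)/(100840 - 27662))/((2*(-703))) = 282022 + (250433/73178)/(-1406) = 282022 + (250433*(1/73178))*(-1/1406) = 282022 + (250433/73178)*(-1/1406) = 282022 - 250433/102888268 = 29016754867463/102888268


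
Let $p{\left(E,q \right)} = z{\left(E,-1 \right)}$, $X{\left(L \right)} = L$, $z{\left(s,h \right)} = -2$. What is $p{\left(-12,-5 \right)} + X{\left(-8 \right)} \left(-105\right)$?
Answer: $838$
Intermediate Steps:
$p{\left(E,q \right)} = -2$
$p{\left(-12,-5 \right)} + X{\left(-8 \right)} \left(-105\right) = -2 - -840 = -2 + 840 = 838$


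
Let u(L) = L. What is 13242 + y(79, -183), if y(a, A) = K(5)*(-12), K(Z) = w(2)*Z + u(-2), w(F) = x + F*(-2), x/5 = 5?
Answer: 12006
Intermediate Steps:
x = 25 (x = 5*5 = 25)
w(F) = 25 - 2*F (w(F) = 25 + F*(-2) = 25 - 2*F)
K(Z) = -2 + 21*Z (K(Z) = (25 - 2*2)*Z - 2 = (25 - 4)*Z - 2 = 21*Z - 2 = -2 + 21*Z)
y(a, A) = -1236 (y(a, A) = (-2 + 21*5)*(-12) = (-2 + 105)*(-12) = 103*(-12) = -1236)
13242 + y(79, -183) = 13242 - 1236 = 12006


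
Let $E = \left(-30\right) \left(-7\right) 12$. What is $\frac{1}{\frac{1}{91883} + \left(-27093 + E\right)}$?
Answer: $- \frac{91883}{2257840958} \approx -4.0695 \cdot 10^{-5}$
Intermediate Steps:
$E = 2520$ ($E = 210 \cdot 12 = 2520$)
$\frac{1}{\frac{1}{91883} + \left(-27093 + E\right)} = \frac{1}{\frac{1}{91883} + \left(-27093 + 2520\right)} = \frac{1}{\frac{1}{91883} - 24573} = \frac{1}{- \frac{2257840958}{91883}} = - \frac{91883}{2257840958}$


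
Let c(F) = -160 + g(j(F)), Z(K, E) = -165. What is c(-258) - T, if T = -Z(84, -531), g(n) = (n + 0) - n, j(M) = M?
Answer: -325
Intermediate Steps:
g(n) = 0 (g(n) = n - n = 0)
T = 165 (T = -1*(-165) = 165)
c(F) = -160 (c(F) = -160 + 0 = -160)
c(-258) - T = -160 - 1*165 = -160 - 165 = -325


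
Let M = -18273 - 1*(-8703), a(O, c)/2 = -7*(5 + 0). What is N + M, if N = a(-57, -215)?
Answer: -9640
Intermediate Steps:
a(O, c) = -70 (a(O, c) = 2*(-7*(5 + 0)) = 2*(-7*5) = 2*(-35) = -70)
M = -9570 (M = -18273 + 8703 = -9570)
N = -70
N + M = -70 - 9570 = -9640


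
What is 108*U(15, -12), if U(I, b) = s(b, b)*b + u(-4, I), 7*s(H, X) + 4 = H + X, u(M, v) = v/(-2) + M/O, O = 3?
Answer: 4230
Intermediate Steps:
u(M, v) = -v/2 + M/3 (u(M, v) = v/(-2) + M/3 = v*(-½) + M*(⅓) = -v/2 + M/3)
s(H, X) = -4/7 + H/7 + X/7 (s(H, X) = -4/7 + (H + X)/7 = -4/7 + (H/7 + X/7) = -4/7 + H/7 + X/7)
U(I, b) = -4/3 - I/2 + b*(-4/7 + 2*b/7) (U(I, b) = (-4/7 + b/7 + b/7)*b + (-I/2 + (⅓)*(-4)) = (-4/7 + 2*b/7)*b + (-I/2 - 4/3) = b*(-4/7 + 2*b/7) + (-4/3 - I/2) = -4/3 - I/2 + b*(-4/7 + 2*b/7))
108*U(15, -12) = 108*(-4/3 - ½*15 + (2/7)*(-12)*(-2 - 12)) = 108*(-4/3 - 15/2 + (2/7)*(-12)*(-14)) = 108*(-4/3 - 15/2 + 48) = 108*(235/6) = 4230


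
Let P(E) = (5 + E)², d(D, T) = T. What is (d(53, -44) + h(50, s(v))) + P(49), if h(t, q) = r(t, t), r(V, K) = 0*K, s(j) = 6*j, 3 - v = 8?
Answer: 2872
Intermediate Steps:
v = -5 (v = 3 - 1*8 = 3 - 8 = -5)
r(V, K) = 0
h(t, q) = 0
(d(53, -44) + h(50, s(v))) + P(49) = (-44 + 0) + (5 + 49)² = -44 + 54² = -44 + 2916 = 2872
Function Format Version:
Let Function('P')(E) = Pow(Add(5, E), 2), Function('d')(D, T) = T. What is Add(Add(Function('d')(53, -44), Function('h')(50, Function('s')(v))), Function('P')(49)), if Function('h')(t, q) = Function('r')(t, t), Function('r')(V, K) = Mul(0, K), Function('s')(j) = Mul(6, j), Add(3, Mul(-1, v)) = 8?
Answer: 2872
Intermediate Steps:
v = -5 (v = Add(3, Mul(-1, 8)) = Add(3, -8) = -5)
Function('r')(V, K) = 0
Function('h')(t, q) = 0
Add(Add(Function('d')(53, -44), Function('h')(50, Function('s')(v))), Function('P')(49)) = Add(Add(-44, 0), Pow(Add(5, 49), 2)) = Add(-44, Pow(54, 2)) = Add(-44, 2916) = 2872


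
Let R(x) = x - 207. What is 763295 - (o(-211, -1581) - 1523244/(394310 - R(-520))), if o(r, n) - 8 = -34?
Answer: 100513853707/131679 ≈ 7.6333e+5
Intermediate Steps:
R(x) = -207 + x
o(r, n) = -26 (o(r, n) = 8 - 34 = -26)
763295 - (o(-211, -1581) - 1523244/(394310 - R(-520))) = 763295 - (-26 - 1523244/(394310 - (-207 - 520))) = 763295 - (-26 - 1523244/(394310 - 1*(-727))) = 763295 - (-26 - 1523244/(394310 + 727)) = 763295 - (-26 - 1523244/395037) = 763295 - (-26 - 1*507748/131679) = 763295 - (-26 - 507748/131679) = 763295 - 1*(-3931402/131679) = 763295 + 3931402/131679 = 100513853707/131679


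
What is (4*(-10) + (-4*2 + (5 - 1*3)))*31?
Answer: -1426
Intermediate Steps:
(4*(-10) + (-4*2 + (5 - 1*3)))*31 = (-40 + (-8 + (5 - 3)))*31 = (-40 + (-8 + 2))*31 = (-40 - 6)*31 = -46*31 = -1426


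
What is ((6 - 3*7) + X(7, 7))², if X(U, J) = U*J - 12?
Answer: 484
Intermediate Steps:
X(U, J) = -12 + J*U (X(U, J) = J*U - 12 = -12 + J*U)
((6 - 3*7) + X(7, 7))² = ((6 - 3*7) + (-12 + 7*7))² = ((6 - 21) + (-12 + 49))² = (-15 + 37)² = 22² = 484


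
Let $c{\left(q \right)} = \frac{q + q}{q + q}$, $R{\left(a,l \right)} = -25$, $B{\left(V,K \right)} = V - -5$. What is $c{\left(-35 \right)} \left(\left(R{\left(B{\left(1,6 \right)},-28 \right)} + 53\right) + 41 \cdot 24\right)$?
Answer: $1012$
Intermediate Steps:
$B{\left(V,K \right)} = 5 + V$ ($B{\left(V,K \right)} = V + 5 = 5 + V$)
$c{\left(q \right)} = 1$ ($c{\left(q \right)} = \frac{2 q}{2 q} = 2 q \frac{1}{2 q} = 1$)
$c{\left(-35 \right)} \left(\left(R{\left(B{\left(1,6 \right)},-28 \right)} + 53\right) + 41 \cdot 24\right) = 1 \left(\left(-25 + 53\right) + 41 \cdot 24\right) = 1 \left(28 + 984\right) = 1 \cdot 1012 = 1012$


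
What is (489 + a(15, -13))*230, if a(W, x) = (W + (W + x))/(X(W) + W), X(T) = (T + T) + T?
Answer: 675211/6 ≈ 1.1254e+5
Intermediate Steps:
X(T) = 3*T (X(T) = 2*T + T = 3*T)
a(W, x) = (x + 2*W)/(4*W) (a(W, x) = (W + (W + x))/(3*W + W) = (x + 2*W)/((4*W)) = (x + 2*W)*(1/(4*W)) = (x + 2*W)/(4*W))
(489 + a(15, -13))*230 = (489 + (1/4)*(-13 + 2*15)/15)*230 = (489 + (1/4)*(1/15)*(-13 + 30))*230 = (489 + (1/4)*(1/15)*17)*230 = (489 + 17/60)*230 = (29357/60)*230 = 675211/6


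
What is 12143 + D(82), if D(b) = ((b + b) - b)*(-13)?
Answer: 11077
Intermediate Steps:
D(b) = -13*b (D(b) = (2*b - b)*(-13) = b*(-13) = -13*b)
12143 + D(82) = 12143 - 13*82 = 12143 - 1066 = 11077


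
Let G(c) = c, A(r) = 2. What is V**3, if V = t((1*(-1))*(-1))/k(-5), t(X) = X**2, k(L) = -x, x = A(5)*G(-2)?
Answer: 1/64 ≈ 0.015625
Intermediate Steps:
x = -4 (x = 2*(-2) = -4)
k(L) = 4 (k(L) = -1*(-4) = 4)
V = 1/4 (V = ((1*(-1))*(-1))**2/4 = (-1*(-1))**2*(1/4) = 1**2*(1/4) = 1*(1/4) = 1/4 ≈ 0.25000)
V**3 = (1/4)**3 = 1/64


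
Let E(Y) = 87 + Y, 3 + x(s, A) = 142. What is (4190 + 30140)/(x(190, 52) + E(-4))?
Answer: 17165/111 ≈ 154.64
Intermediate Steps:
x(s, A) = 139 (x(s, A) = -3 + 142 = 139)
(4190 + 30140)/(x(190, 52) + E(-4)) = (4190 + 30140)/(139 + (87 - 4)) = 34330/(139 + 83) = 34330/222 = 34330*(1/222) = 17165/111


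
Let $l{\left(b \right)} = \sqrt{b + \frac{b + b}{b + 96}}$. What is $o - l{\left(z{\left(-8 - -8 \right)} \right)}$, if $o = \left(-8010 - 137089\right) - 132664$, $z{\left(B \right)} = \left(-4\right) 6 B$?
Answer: $-277763$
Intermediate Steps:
$z{\left(B \right)} = - 24 B$
$o = -277763$ ($o = -145099 - 132664 = -277763$)
$l{\left(b \right)} = \sqrt{b + \frac{2 b}{96 + b}}$
$o - l{\left(z{\left(-8 - -8 \right)} \right)} = -277763 - \sqrt{\frac{- 24 \left(-8 - -8\right) \left(98 - 24 \left(-8 - -8\right)\right)}{96 - 24 \left(-8 - -8\right)}} = -277763 - \sqrt{\frac{- 24 \left(-8 + 8\right) \left(98 - 24 \left(-8 + 8\right)\right)}{96 - 24 \left(-8 + 8\right)}} = -277763 - \sqrt{\frac{\left(-24\right) 0 \left(98 - 0\right)}{96 - 0}} = -277763 - \sqrt{\frac{0 \left(98 + 0\right)}{96 + 0}} = -277763 - \sqrt{0 \cdot \frac{1}{96} \cdot 98} = -277763 - \sqrt{0} = -277763 - 0 = -277763 + 0 = -277763$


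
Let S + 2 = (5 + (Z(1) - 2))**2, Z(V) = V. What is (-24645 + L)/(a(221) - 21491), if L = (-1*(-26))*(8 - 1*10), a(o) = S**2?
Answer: 24697/21295 ≈ 1.1598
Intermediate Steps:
S = 14 (S = -2 + (5 + (1 - 2))**2 = -2 + (5 - 1)**2 = -2 + 4**2 = -2 + 16 = 14)
a(o) = 196 (a(o) = 14**2 = 196)
L = -52 (L = 26*(8 - 10) = 26*(-2) = -52)
(-24645 + L)/(a(221) - 21491) = (-24645 - 52)/(196 - 21491) = -24697/(-21295) = -24697*(-1/21295) = 24697/21295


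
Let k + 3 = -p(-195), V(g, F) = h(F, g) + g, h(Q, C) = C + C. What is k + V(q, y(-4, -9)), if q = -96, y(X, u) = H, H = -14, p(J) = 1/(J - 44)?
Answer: -69548/239 ≈ -291.00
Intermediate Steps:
p(J) = 1/(-44 + J)
h(Q, C) = 2*C
y(X, u) = -14
V(g, F) = 3*g (V(g, F) = 2*g + g = 3*g)
k = -716/239 (k = -3 - 1/(-44 - 195) = -3 - 1/(-239) = -3 - 1*(-1/239) = -3 + 1/239 = -716/239 ≈ -2.9958)
k + V(q, y(-4, -9)) = -716/239 + 3*(-96) = -716/239 - 288 = -69548/239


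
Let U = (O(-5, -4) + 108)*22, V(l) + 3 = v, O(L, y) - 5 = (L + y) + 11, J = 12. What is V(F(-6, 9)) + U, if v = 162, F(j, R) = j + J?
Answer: 2689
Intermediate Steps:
O(L, y) = 16 + L + y (O(L, y) = 5 + ((L + y) + 11) = 5 + (11 + L + y) = 16 + L + y)
F(j, R) = 12 + j (F(j, R) = j + 12 = 12 + j)
V(l) = 159 (V(l) = -3 + 162 = 159)
U = 2530 (U = ((16 - 5 - 4) + 108)*22 = (7 + 108)*22 = 115*22 = 2530)
V(F(-6, 9)) + U = 159 + 2530 = 2689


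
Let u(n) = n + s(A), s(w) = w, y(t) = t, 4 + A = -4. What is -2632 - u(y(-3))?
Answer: -2621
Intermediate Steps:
A = -8 (A = -4 - 4 = -8)
u(n) = -8 + n (u(n) = n - 8 = -8 + n)
-2632 - u(y(-3)) = -2632 - (-8 - 3) = -2632 - 1*(-11) = -2632 + 11 = -2621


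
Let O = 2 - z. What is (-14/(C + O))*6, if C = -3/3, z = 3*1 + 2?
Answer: 21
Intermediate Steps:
z = 5 (z = 3 + 2 = 5)
C = -1 (C = -3*1/3 = -1)
O = -3 (O = 2 - 1*5 = 2 - 5 = -3)
(-14/(C + O))*6 = (-14/(-1 - 3))*6 = (-14/(-4))*6 = -1/4*(-14)*6 = (7/2)*6 = 21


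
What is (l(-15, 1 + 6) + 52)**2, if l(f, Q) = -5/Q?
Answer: 128881/49 ≈ 2630.2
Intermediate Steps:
(l(-15, 1 + 6) + 52)**2 = (-5/(1 + 6) + 52)**2 = (-5/7 + 52)**2 = (359/7)**2 = 128881/49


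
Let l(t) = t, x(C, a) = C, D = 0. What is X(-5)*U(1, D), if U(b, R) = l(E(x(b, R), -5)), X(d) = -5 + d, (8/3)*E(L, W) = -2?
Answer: 15/2 ≈ 7.5000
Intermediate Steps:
E(L, W) = -3/4 (E(L, W) = (3/8)*(-2) = -3/4)
U(b, R) = -3/4
X(-5)*U(1, D) = (-5 - 5)*(-3/4) = -10*(-3/4) = 15/2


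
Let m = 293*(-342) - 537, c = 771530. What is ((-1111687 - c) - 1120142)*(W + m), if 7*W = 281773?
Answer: 1271706294652/7 ≈ 1.8167e+11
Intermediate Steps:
W = 281773/7 (W = (1/7)*281773 = 281773/7 ≈ 40253.)
m = -100743 (m = -100206 - 537 = -100743)
((-1111687 - c) - 1120142)*(W + m) = ((-1111687 - 1*771530) - 1120142)*(281773/7 - 100743) = ((-1111687 - 771530) - 1120142)*(-423428/7) = (-1883217 - 1120142)*(-423428/7) = -3003359*(-423428/7) = 1271706294652/7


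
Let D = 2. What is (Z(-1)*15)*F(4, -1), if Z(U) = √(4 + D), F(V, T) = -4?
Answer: -60*√6 ≈ -146.97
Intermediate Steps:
Z(U) = √6 (Z(U) = √(4 + 2) = √6)
(Z(-1)*15)*F(4, -1) = (√6*15)*(-4) = (15*√6)*(-4) = -60*√6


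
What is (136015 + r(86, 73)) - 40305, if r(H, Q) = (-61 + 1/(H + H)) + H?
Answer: 16466421/172 ≈ 95735.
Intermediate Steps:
r(H, Q) = -61 + H + 1/(2*H) (r(H, Q) = (-61 + 1/(2*H)) + H = -61 + H + 1/(2*H))
(136015 + r(86, 73)) - 40305 = (136015 + (-61 + 86 + (½)/86)) - 40305 = (136015 + (-61 + 86 + (½)*(1/86))) - 40305 = (136015 + (-61 + 86 + 1/172)) - 40305 = (136015 + 4301/172) - 40305 = 23398881/172 - 40305 = 16466421/172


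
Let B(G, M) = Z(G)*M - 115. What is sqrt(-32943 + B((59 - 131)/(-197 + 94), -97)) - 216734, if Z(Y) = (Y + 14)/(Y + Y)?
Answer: -216734 + I*sqrt(4907210)/12 ≈ -2.1673e+5 + 184.6*I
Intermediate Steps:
Z(Y) = (14 + Y)/(2*Y) (Z(Y) = (14 + Y)/((2*Y)) = (14 + Y)*(1/(2*Y)) = (14 + Y)/(2*Y))
B(G, M) = -115 + M*(14 + G)/(2*G) (B(G, M) = ((14 + G)/(2*G))*M - 115 = M*(14 + G)/(2*G) - 115 = -115 + M*(14 + G)/(2*G))
sqrt(-32943 + B((59 - 131)/(-197 + 94), -97)) - 216734 = sqrt(-32943 + (-115 + (1/2)*(-97) + 7*(-97)/((59 - 131)/(-197 + 94)))) - 216734 = sqrt(-32943 + (-115 - 97/2 + 7*(-97)/(-72/(-103)))) - 216734 = sqrt(-32943 + (-115 - 97/2 + 7*(-97)/(-72*(-1/103)))) - 216734 = sqrt(-32943 + (-115 - 97/2 + 7*(-97)/(72/103))) - 216734 = sqrt(-32943 + (-115 - 97/2 + 7*(-97)*(103/72))) - 216734 = sqrt(-32943 + (-115 - 97/2 - 69937/72)) - 216734 = sqrt(-32943 - 81709/72) - 216734 = sqrt(-2453605/72) - 216734 = I*sqrt(4907210)/12 - 216734 = -216734 + I*sqrt(4907210)/12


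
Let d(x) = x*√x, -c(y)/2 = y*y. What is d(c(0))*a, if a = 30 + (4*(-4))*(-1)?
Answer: 0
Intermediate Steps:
c(y) = -2*y² (c(y) = -2*y*y = -2*y²)
d(x) = x^(3/2)
a = 46 (a = 30 - 16*(-1) = 30 + 16 = 46)
d(c(0))*a = (-2*0²)^(3/2)*46 = (-2*0)^(3/2)*46 = 0^(3/2)*46 = 0*46 = 0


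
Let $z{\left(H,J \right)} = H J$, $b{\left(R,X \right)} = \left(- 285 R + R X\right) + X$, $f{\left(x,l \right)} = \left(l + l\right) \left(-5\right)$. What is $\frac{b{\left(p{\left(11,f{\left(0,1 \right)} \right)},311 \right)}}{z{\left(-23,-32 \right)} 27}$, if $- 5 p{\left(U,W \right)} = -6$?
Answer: $\frac{1711}{99360} \approx 0.01722$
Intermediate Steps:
$f{\left(x,l \right)} = - 10 l$ ($f{\left(x,l \right)} = 2 l \left(-5\right) = - 10 l$)
$p{\left(U,W \right)} = \frac{6}{5}$ ($p{\left(U,W \right)} = \left(- \frac{1}{5}\right) \left(-6\right) = \frac{6}{5}$)
$b{\left(R,X \right)} = X - 285 R + R X$
$\frac{b{\left(p{\left(11,f{\left(0,1 \right)} \right)},311 \right)}}{z{\left(-23,-32 \right)} 27} = \frac{311 - 342 + \frac{6}{5} \cdot 311}{\left(-23\right) \left(-32\right) 27} = \frac{311 - 342 + \frac{1866}{5}}{736 \cdot 27} = \frac{1711}{5 \cdot 19872} = \frac{1711}{5} \cdot \frac{1}{19872} = \frac{1711}{99360}$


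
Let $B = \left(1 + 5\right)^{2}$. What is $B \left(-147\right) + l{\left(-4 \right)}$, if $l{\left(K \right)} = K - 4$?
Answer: $-5300$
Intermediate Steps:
$l{\left(K \right)} = -4 + K$ ($l{\left(K \right)} = K - 4 = -4 + K$)
$B = 36$ ($B = 6^{2} = 36$)
$B \left(-147\right) + l{\left(-4 \right)} = 36 \left(-147\right) - 8 = -5292 - 8 = -5300$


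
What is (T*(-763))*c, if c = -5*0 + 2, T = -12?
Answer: 18312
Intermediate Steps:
c = 2 (c = 0 + 2 = 2)
(T*(-763))*c = -12*(-763)*2 = 9156*2 = 18312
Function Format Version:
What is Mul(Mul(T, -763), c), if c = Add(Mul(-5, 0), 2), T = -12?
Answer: 18312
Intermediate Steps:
c = 2 (c = Add(0, 2) = 2)
Mul(Mul(T, -763), c) = Mul(Mul(-12, -763), 2) = Mul(9156, 2) = 18312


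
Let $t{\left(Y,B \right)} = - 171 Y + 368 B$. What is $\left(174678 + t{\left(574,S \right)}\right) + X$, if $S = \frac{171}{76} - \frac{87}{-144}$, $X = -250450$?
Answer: $- \frac{518627}{3} \approx -1.7288 \cdot 10^{5}$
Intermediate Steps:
$S = \frac{137}{48}$ ($S = 171 \cdot \frac{1}{76} - - \frac{29}{48} = \frac{9}{4} + \frac{29}{48} = \frac{137}{48} \approx 2.8542$)
$\left(174678 + t{\left(574,S \right)}\right) + X = \left(174678 + \left(\left(-171\right) 574 + 368 \cdot \frac{137}{48}\right)\right) - 250450 = \left(174678 + \left(-98154 + \frac{3151}{3}\right)\right) - 250450 = \left(174678 - \frac{291311}{3}\right) - 250450 = \frac{232723}{3} - 250450 = - \frac{518627}{3}$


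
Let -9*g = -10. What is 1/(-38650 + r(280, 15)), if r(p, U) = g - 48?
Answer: -9/348272 ≈ -2.5842e-5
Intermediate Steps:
g = 10/9 (g = -⅑*(-10) = 10/9 ≈ 1.1111)
r(p, U) = -422/9 (r(p, U) = 10/9 - 48 = -422/9)
1/(-38650 + r(280, 15)) = 1/(-38650 - 422/9) = 1/(-348272/9) = -9/348272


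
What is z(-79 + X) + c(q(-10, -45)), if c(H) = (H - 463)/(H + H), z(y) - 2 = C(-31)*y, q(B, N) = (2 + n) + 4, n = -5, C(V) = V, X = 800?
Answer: -22580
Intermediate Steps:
q(B, N) = 1 (q(B, N) = (2 - 5) + 4 = -3 + 4 = 1)
z(y) = 2 - 31*y
c(H) = (-463 + H)/(2*H) (c(H) = (-463 + H)/((2*H)) = (-463 + H)*(1/(2*H)) = (-463 + H)/(2*H))
z(-79 + X) + c(q(-10, -45)) = (2 - 31*(-79 + 800)) + (½)*(-463 + 1)/1 = (2 - 31*721) + (½)*1*(-462) = (2 - 22351) - 231 = -22349 - 231 = -22580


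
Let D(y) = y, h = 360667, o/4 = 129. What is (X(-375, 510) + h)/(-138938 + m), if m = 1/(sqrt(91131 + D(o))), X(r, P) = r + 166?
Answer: -4589802147865788/1769132411599067 - 1081374*sqrt(10183)/1769132411599067 ≈ -2.5944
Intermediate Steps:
o = 516 (o = 4*129 = 516)
X(r, P) = 166 + r
m = sqrt(10183)/30549 (m = 1/(sqrt(91131 + 516)) = 1/(sqrt(91647)) = 1/(3*sqrt(10183)) = sqrt(10183)/30549 ≈ 0.0033032)
(X(-375, 510) + h)/(-138938 + m) = ((166 - 375) + 360667)/(-138938 + sqrt(10183)/30549) = (-209 + 360667)/(-138938 + sqrt(10183)/30549) = 360458/(-138938 + sqrt(10183)/30549)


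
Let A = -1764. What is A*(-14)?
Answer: 24696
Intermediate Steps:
A*(-14) = -1764*(-14) = 24696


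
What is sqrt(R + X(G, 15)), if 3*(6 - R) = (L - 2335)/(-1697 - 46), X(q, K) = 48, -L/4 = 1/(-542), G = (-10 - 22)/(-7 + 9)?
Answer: sqrt(11948704940753)/472353 ≈ 7.3180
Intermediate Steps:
G = -16 (G = -32/2 = -32*1/2 = -16)
L = 2/271 (L = -4/(-542) = -4*(-1/542) = 2/271 ≈ 0.0073801)
R = 7869571/1417059 (R = 6 - (2/271 - 2335)/(3*(-1697 - 46)) = 6 - (-632783)/(813*(-1743)) = 6 - (-632783)*(-1)/(813*1743) = 6 - 1/3*632783/472353 = 6 - 632783/1417059 = 7869571/1417059 ≈ 5.5535)
sqrt(R + X(G, 15)) = sqrt(7869571/1417059 + 48) = sqrt(75888403/1417059) = sqrt(11948704940753)/472353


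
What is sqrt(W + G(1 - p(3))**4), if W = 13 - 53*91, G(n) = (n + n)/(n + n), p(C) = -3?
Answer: I*sqrt(4809) ≈ 69.347*I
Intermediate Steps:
G(n) = 1 (G(n) = (2*n)/((2*n)) = (2*n)*(1/(2*n)) = 1)
W = -4810 (W = 13 - 4823 = -4810)
sqrt(W + G(1 - p(3))**4) = sqrt(-4810 + 1**4) = sqrt(-4810 + 1) = sqrt(-4809) = I*sqrt(4809)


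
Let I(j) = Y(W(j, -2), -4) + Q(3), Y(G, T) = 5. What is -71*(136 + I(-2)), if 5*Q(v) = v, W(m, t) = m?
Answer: -50268/5 ≈ -10054.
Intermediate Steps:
Q(v) = v/5
I(j) = 28/5 (I(j) = 5 + (1/5)*3 = 5 + 3/5 = 28/5)
-71*(136 + I(-2)) = -71*(136 + 28/5) = -71*708/5 = -50268/5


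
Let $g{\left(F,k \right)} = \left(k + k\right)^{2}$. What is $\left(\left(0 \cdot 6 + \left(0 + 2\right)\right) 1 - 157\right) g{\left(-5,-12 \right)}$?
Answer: $-89280$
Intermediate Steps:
$g{\left(F,k \right)} = 4 k^{2}$ ($g{\left(F,k \right)} = \left(2 k\right)^{2} = 4 k^{2}$)
$\left(\left(0 \cdot 6 + \left(0 + 2\right)\right) 1 - 157\right) g{\left(-5,-12 \right)} = \left(\left(0 \cdot 6 + \left(0 + 2\right)\right) 1 - 157\right) 4 \left(-12\right)^{2} = \left(\left(0 + 2\right) 1 - 157\right) 4 \cdot 144 = \left(2 \cdot 1 - 157\right) 576 = \left(2 - 157\right) 576 = \left(-155\right) 576 = -89280$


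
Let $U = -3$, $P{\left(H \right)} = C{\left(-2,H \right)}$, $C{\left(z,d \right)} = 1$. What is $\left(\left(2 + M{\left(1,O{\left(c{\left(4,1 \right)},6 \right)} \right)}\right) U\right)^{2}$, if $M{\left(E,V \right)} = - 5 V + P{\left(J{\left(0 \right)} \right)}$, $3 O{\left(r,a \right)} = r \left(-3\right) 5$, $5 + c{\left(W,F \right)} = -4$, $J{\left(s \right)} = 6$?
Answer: $443556$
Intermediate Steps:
$P{\left(H \right)} = 1$
$c{\left(W,F \right)} = -9$ ($c{\left(W,F \right)} = -5 - 4 = -9$)
$O{\left(r,a \right)} = - 5 r$ ($O{\left(r,a \right)} = \frac{r \left(-3\right) 5}{3} = \frac{- 3 r 5}{3} = \frac{\left(-15\right) r}{3} = - 5 r$)
$M{\left(E,V \right)} = 1 - 5 V$ ($M{\left(E,V \right)} = - 5 V + 1 = 1 - 5 V$)
$\left(\left(2 + M{\left(1,O{\left(c{\left(4,1 \right)},6 \right)} \right)}\right) U\right)^{2} = \left(\left(2 + \left(1 - 5 \left(\left(-5\right) \left(-9\right)\right)\right)\right) \left(-3\right)\right)^{2} = \left(\left(2 + \left(1 - 225\right)\right) \left(-3\right)\right)^{2} = \left(\left(2 - 224\right) \left(-3\right)\right)^{2} = \left(\left(-222\right) \left(-3\right)\right)^{2} = 666^{2} = 443556$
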